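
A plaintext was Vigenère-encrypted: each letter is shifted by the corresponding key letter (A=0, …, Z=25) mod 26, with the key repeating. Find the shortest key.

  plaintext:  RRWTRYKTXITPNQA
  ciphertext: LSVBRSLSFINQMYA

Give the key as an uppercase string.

UBZIA

  i= 0: L-R = 20 → U
  i= 1: S-R =  1 → B
  i= 2: V-W = 25 → Z
  i= 3: B-T =  8 → I
  i= 4: R-R =  0 → A
  i= 5: S-Y = 20 → U
  i= 6: L-K =  1 → B
  i= 7: S-T = 25 → Z
  i= 8: F-X =  8 → I
  i= 9: I-I =  0 → A
  i=10: N-T = 20 → U
  i=11: Q-P =  1 → B
  i=12: M-N = 25 → Z
  i=13: Y-Q =  8 → I
  i=14: A-A =  0 → A
  shifts repeat with period 5: UBZIA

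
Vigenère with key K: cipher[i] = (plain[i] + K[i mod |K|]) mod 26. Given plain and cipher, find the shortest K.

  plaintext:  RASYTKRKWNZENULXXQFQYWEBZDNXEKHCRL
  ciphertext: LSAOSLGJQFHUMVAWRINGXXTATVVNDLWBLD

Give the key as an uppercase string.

  i= 0: L-R = 20 → U
  i= 1: S-A = 18 → S
  i= 2: A-S =  8 → I
  i= 3: O-Y = 16 → Q
  i= 4: S-T = 25 → Z
  i= 5: L-K =  1 → B
  i= 6: G-R = 15 → P
  i= 7: J-K = 25 → Z
  i= 8: Q-W = 20 → U
  i= 9: F-N = 18 → S
  i=10: H-Z =  8 → I
  i=11: U-E = 16 → Q
  i=12: M-N = 25 → Z
  i=13: V-U =  1 → B
  i=14: A-L = 15 → P
  i=15: W-X = 25 → Z
  i=16: R-X = 20 → U
  i=17: I-Q = 18 → S
  i=18: N-F =  8 → I
  i=19: G-Q = 16 → Q
  i=20: X-Y = 25 → Z
  i=21: X-W =  1 → B
  i=22: T-E = 15 → P
  i=23: A-B = 25 → Z
  i=24: T-Z = 20 → U
  i=25: V-D = 18 → S
  i=26: V-N =  8 → I
  i=27: N-X = 16 → Q
  i=28: D-E = 25 → Z
  i=29: L-K =  1 → B
  i=30: W-H = 15 → P
  i=31: B-C = 25 → Z
  i=32: L-R = 20 → U
  i=33: D-L = 18 → S
  shifts repeat with period 8: USIQZBPZ

USIQZBPZ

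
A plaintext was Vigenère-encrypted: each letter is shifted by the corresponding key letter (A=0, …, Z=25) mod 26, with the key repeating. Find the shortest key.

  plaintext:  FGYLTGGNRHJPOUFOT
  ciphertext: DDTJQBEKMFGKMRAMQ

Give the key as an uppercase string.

YXV

  i= 0: D-F = 24 → Y
  i= 1: D-G = 23 → X
  i= 2: T-Y = 21 → V
  i= 3: J-L = 24 → Y
  i= 4: Q-T = 23 → X
  i= 5: B-G = 21 → V
  i= 6: E-G = 24 → Y
  i= 7: K-N = 23 → X
  i= 8: M-R = 21 → V
  i= 9: F-H = 24 → Y
  i=10: G-J = 23 → X
  i=11: K-P = 21 → V
  i=12: M-O = 24 → Y
  i=13: R-U = 23 → X
  i=14: A-F = 21 → V
  i=15: M-O = 24 → Y
  i=16: Q-T = 23 → X
  shifts repeat with period 3: YXV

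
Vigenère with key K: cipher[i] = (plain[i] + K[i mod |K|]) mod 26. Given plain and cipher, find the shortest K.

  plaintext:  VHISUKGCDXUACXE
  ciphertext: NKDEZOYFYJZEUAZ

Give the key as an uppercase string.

  i= 0: N-V = 18 → S
  i= 1: K-H =  3 → D
  i= 2: D-I = 21 → V
  i= 3: E-S = 12 → M
  i= 4: Z-U =  5 → F
  i= 5: O-K =  4 → E
  i= 6: Y-G = 18 → S
  i= 7: F-C =  3 → D
  i= 8: Y-D = 21 → V
  i= 9: J-X = 12 → M
  i=10: Z-U =  5 → F
  i=11: E-A =  4 → E
  i=12: U-C = 18 → S
  i=13: A-X =  3 → D
  i=14: Z-E = 21 → V
  shifts repeat with period 6: SDVMFE

SDVMFE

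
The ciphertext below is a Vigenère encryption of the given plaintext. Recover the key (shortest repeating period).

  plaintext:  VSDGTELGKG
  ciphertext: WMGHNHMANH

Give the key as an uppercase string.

BUD

  i= 0: W-V =  1 → B
  i= 1: M-S = 20 → U
  i= 2: G-D =  3 → D
  i= 3: H-G =  1 → B
  i= 4: N-T = 20 → U
  i= 5: H-E =  3 → D
  i= 6: M-L =  1 → B
  i= 7: A-G = 20 → U
  i= 8: N-K =  3 → D
  i= 9: H-G =  1 → B
  shifts repeat with period 3: BUD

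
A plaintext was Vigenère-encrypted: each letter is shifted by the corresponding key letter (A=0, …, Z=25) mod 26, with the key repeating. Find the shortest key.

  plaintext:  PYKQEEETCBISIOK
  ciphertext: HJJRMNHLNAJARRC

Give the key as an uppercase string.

  i= 0: H-P = 18 → S
  i= 1: J-Y = 11 → L
  i= 2: J-K = 25 → Z
  i= 3: R-Q =  1 → B
  i= 4: M-E =  8 → I
  i= 5: N-E =  9 → J
  i= 6: H-E =  3 → D
  i= 7: L-T = 18 → S
  i= 8: N-C = 11 → L
  i= 9: A-B = 25 → Z
  i=10: J-I =  1 → B
  i=11: A-S =  8 → I
  i=12: R-I =  9 → J
  i=13: R-O =  3 → D
  i=14: C-K = 18 → S
  shifts repeat with period 7: SLZBIJD

SLZBIJD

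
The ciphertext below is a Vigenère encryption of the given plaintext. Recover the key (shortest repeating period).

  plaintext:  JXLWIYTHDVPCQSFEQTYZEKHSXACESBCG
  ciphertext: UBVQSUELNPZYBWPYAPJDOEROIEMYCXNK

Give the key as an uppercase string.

LEKUKW

  i= 0: U-J = 11 → L
  i= 1: B-X =  4 → E
  i= 2: V-L = 10 → K
  i= 3: Q-W = 20 → U
  i= 4: S-I = 10 → K
  i= 5: U-Y = 22 → W
  i= 6: E-T = 11 → L
  i= 7: L-H =  4 → E
  i= 8: N-D = 10 → K
  i= 9: P-V = 20 → U
  i=10: Z-P = 10 → K
  i=11: Y-C = 22 → W
  i=12: B-Q = 11 → L
  i=13: W-S =  4 → E
  i=14: P-F = 10 → K
  i=15: Y-E = 20 → U
  i=16: A-Q = 10 → K
  i=17: P-T = 22 → W
  i=18: J-Y = 11 → L
  i=19: D-Z =  4 → E
  i=20: O-E = 10 → K
  i=21: E-K = 20 → U
  i=22: R-H = 10 → K
  i=23: O-S = 22 → W
  i=24: I-X = 11 → L
  i=25: E-A =  4 → E
  i=26: M-C = 10 → K
  i=27: Y-E = 20 → U
  i=28: C-S = 10 → K
  i=29: X-B = 22 → W
  i=30: N-C = 11 → L
  i=31: K-G =  4 → E
  shifts repeat with period 6: LEKUKW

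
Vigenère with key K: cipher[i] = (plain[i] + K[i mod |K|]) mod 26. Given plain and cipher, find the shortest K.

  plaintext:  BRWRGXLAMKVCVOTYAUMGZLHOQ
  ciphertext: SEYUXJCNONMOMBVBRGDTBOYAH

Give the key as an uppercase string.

RNCDRM

  i= 0: S-B = 17 → R
  i= 1: E-R = 13 → N
  i= 2: Y-W =  2 → C
  i= 3: U-R =  3 → D
  i= 4: X-G = 17 → R
  i= 5: J-X = 12 → M
  i= 6: C-L = 17 → R
  i= 7: N-A = 13 → N
  i= 8: O-M =  2 → C
  i= 9: N-K =  3 → D
  i=10: M-V = 17 → R
  i=11: O-C = 12 → M
  i=12: M-V = 17 → R
  i=13: B-O = 13 → N
  i=14: V-T =  2 → C
  i=15: B-Y =  3 → D
  i=16: R-A = 17 → R
  i=17: G-U = 12 → M
  i=18: D-M = 17 → R
  i=19: T-G = 13 → N
  i=20: B-Z =  2 → C
  i=21: O-L =  3 → D
  i=22: Y-H = 17 → R
  i=23: A-O = 12 → M
  i=24: H-Q = 17 → R
  shifts repeat with period 6: RNCDRM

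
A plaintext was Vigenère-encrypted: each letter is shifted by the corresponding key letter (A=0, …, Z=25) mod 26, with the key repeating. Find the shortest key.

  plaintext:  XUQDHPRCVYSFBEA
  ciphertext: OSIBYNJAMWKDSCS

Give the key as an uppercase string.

  i= 0: O-X = 17 → R
  i= 1: S-U = 24 → Y
  i= 2: I-Q = 18 → S
  i= 3: B-D = 24 → Y
  i= 4: Y-H = 17 → R
  i= 5: N-P = 24 → Y
  i= 6: J-R = 18 → S
  i= 7: A-C = 24 → Y
  i= 8: M-V = 17 → R
  i= 9: W-Y = 24 → Y
  i=10: K-S = 18 → S
  i=11: D-F = 24 → Y
  i=12: S-B = 17 → R
  i=13: C-E = 24 → Y
  i=14: S-A = 18 → S
  shifts repeat with period 4: RYSY

RYSY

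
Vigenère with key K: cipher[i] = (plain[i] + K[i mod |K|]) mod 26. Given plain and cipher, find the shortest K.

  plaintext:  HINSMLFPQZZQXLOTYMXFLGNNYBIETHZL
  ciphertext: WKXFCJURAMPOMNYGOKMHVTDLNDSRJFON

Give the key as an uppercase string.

  i= 0: W-H = 15 → P
  i= 1: K-I =  2 → C
  i= 2: X-N = 10 → K
  i= 3: F-S = 13 → N
  i= 4: C-M = 16 → Q
  i= 5: J-L = 24 → Y
  i= 6: U-F = 15 → P
  i= 7: R-P =  2 → C
  i= 8: A-Q = 10 → K
  i= 9: M-Z = 13 → N
  i=10: P-Z = 16 → Q
  i=11: O-Q = 24 → Y
  i=12: M-X = 15 → P
  i=13: N-L =  2 → C
  i=14: Y-O = 10 → K
  i=15: G-T = 13 → N
  i=16: O-Y = 16 → Q
  i=17: K-M = 24 → Y
  i=18: M-X = 15 → P
  i=19: H-F =  2 → C
  i=20: V-L = 10 → K
  i=21: T-G = 13 → N
  i=22: D-N = 16 → Q
  i=23: L-N = 24 → Y
  i=24: N-Y = 15 → P
  i=25: D-B =  2 → C
  i=26: S-I = 10 → K
  i=27: R-E = 13 → N
  i=28: J-T = 16 → Q
  i=29: F-H = 24 → Y
  i=30: O-Z = 15 → P
  i=31: N-L =  2 → C
  shifts repeat with period 6: PCKNQY

PCKNQY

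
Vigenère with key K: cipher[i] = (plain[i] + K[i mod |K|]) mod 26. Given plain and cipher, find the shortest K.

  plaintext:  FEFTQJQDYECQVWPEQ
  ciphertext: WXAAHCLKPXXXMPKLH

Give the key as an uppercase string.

RTVH

  i= 0: W-F = 17 → R
  i= 1: X-E = 19 → T
  i= 2: A-F = 21 → V
  i= 3: A-T =  7 → H
  i= 4: H-Q = 17 → R
  i= 5: C-J = 19 → T
  i= 6: L-Q = 21 → V
  i= 7: K-D =  7 → H
  i= 8: P-Y = 17 → R
  i= 9: X-E = 19 → T
  i=10: X-C = 21 → V
  i=11: X-Q =  7 → H
  i=12: M-V = 17 → R
  i=13: P-W = 19 → T
  i=14: K-P = 21 → V
  i=15: L-E =  7 → H
  i=16: H-Q = 17 → R
  shifts repeat with period 4: RTVH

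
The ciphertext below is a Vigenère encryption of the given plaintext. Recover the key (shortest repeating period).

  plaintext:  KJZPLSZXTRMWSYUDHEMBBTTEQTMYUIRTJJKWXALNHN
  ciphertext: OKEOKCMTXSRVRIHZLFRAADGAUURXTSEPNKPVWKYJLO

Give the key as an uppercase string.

EBFZZKNW

  i= 0: O-K =  4 → E
  i= 1: K-J =  1 → B
  i= 2: E-Z =  5 → F
  i= 3: O-P = 25 → Z
  i= 4: K-L = 25 → Z
  i= 5: C-S = 10 → K
  i= 6: M-Z = 13 → N
  i= 7: T-X = 22 → W
  i= 8: X-T =  4 → E
  i= 9: S-R =  1 → B
  i=10: R-M =  5 → F
  i=11: V-W = 25 → Z
  i=12: R-S = 25 → Z
  i=13: I-Y = 10 → K
  i=14: H-U = 13 → N
  i=15: Z-D = 22 → W
  i=16: L-H =  4 → E
  i=17: F-E =  1 → B
  i=18: R-M =  5 → F
  i=19: A-B = 25 → Z
  i=20: A-B = 25 → Z
  i=21: D-T = 10 → K
  i=22: G-T = 13 → N
  i=23: A-E = 22 → W
  i=24: U-Q =  4 → E
  i=25: U-T =  1 → B
  i=26: R-M =  5 → F
  i=27: X-Y = 25 → Z
  i=28: T-U = 25 → Z
  i=29: S-I = 10 → K
  i=30: E-R = 13 → N
  i=31: P-T = 22 → W
  i=32: N-J =  4 → E
  i=33: K-J =  1 → B
  i=34: P-K =  5 → F
  i=35: V-W = 25 → Z
  i=36: W-X = 25 → Z
  i=37: K-A = 10 → K
  i=38: Y-L = 13 → N
  i=39: J-N = 22 → W
  i=40: L-H =  4 → E
  i=41: O-N =  1 → B
  shifts repeat with period 8: EBFZZKNW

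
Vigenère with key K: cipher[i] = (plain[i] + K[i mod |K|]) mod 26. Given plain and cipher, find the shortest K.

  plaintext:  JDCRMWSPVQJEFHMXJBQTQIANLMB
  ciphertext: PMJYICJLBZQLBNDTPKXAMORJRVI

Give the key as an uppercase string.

GJHHWGRW

  i= 0: P-J =  6 → G
  i= 1: M-D =  9 → J
  i= 2: J-C =  7 → H
  i= 3: Y-R =  7 → H
  i= 4: I-M = 22 → W
  i= 5: C-W =  6 → G
  i= 6: J-S = 17 → R
  i= 7: L-P = 22 → W
  i= 8: B-V =  6 → G
  i= 9: Z-Q =  9 → J
  i=10: Q-J =  7 → H
  i=11: L-E =  7 → H
  i=12: B-F = 22 → W
  i=13: N-H =  6 → G
  i=14: D-M = 17 → R
  i=15: T-X = 22 → W
  i=16: P-J =  6 → G
  i=17: K-B =  9 → J
  i=18: X-Q =  7 → H
  i=19: A-T =  7 → H
  i=20: M-Q = 22 → W
  i=21: O-I =  6 → G
  i=22: R-A = 17 → R
  i=23: J-N = 22 → W
  i=24: R-L =  6 → G
  i=25: V-M =  9 → J
  i=26: I-B =  7 → H
  shifts repeat with period 8: GJHHWGRW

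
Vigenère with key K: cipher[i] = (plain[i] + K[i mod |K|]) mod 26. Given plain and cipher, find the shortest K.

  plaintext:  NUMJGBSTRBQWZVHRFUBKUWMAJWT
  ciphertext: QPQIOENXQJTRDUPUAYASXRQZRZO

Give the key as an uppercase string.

DVEZI

  i= 0: Q-N =  3 → D
  i= 1: P-U = 21 → V
  i= 2: Q-M =  4 → E
  i= 3: I-J = 25 → Z
  i= 4: O-G =  8 → I
  i= 5: E-B =  3 → D
  i= 6: N-S = 21 → V
  i= 7: X-T =  4 → E
  i= 8: Q-R = 25 → Z
  i= 9: J-B =  8 → I
  i=10: T-Q =  3 → D
  i=11: R-W = 21 → V
  i=12: D-Z =  4 → E
  i=13: U-V = 25 → Z
  i=14: P-H =  8 → I
  i=15: U-R =  3 → D
  i=16: A-F = 21 → V
  i=17: Y-U =  4 → E
  i=18: A-B = 25 → Z
  i=19: S-K =  8 → I
  i=20: X-U =  3 → D
  i=21: R-W = 21 → V
  i=22: Q-M =  4 → E
  i=23: Z-A = 25 → Z
  i=24: R-J =  8 → I
  i=25: Z-W =  3 → D
  i=26: O-T = 21 → V
  shifts repeat with period 5: DVEZI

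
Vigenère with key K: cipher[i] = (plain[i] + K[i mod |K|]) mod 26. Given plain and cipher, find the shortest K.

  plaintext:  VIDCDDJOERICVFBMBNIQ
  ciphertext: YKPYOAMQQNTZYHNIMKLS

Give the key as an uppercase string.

DCMWLX

  i= 0: Y-V =  3 → D
  i= 1: K-I =  2 → C
  i= 2: P-D = 12 → M
  i= 3: Y-C = 22 → W
  i= 4: O-D = 11 → L
  i= 5: A-D = 23 → X
  i= 6: M-J =  3 → D
  i= 7: Q-O =  2 → C
  i= 8: Q-E = 12 → M
  i= 9: N-R = 22 → W
  i=10: T-I = 11 → L
  i=11: Z-C = 23 → X
  i=12: Y-V =  3 → D
  i=13: H-F =  2 → C
  i=14: N-B = 12 → M
  i=15: I-M = 22 → W
  i=16: M-B = 11 → L
  i=17: K-N = 23 → X
  i=18: L-I =  3 → D
  i=19: S-Q =  2 → C
  shifts repeat with period 6: DCMWLX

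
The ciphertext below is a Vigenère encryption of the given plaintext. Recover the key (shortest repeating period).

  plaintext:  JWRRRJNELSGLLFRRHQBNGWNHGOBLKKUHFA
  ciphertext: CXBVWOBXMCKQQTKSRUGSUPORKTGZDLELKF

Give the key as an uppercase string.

  i= 0: C-J = 19 → T
  i= 1: X-W =  1 → B
  i= 2: B-R = 10 → K
  i= 3: V-R =  4 → E
  i= 4: W-R =  5 → F
  i= 5: O-J =  5 → F
  i= 6: B-N = 14 → O
  i= 7: X-E = 19 → T
  i= 8: M-L =  1 → B
  i= 9: C-S = 10 → K
  i=10: K-G =  4 → E
  i=11: Q-L =  5 → F
  i=12: Q-L =  5 → F
  i=13: T-F = 14 → O
  i=14: K-R = 19 → T
  i=15: S-R =  1 → B
  i=16: R-H = 10 → K
  i=17: U-Q =  4 → E
  i=18: G-B =  5 → F
  i=19: S-N =  5 → F
  i=20: U-G = 14 → O
  i=21: P-W = 19 → T
  i=22: O-N =  1 → B
  i=23: R-H = 10 → K
  i=24: K-G =  4 → E
  i=25: T-O =  5 → F
  i=26: G-B =  5 → F
  i=27: Z-L = 14 → O
  i=28: D-K = 19 → T
  i=29: L-K =  1 → B
  i=30: E-U = 10 → K
  i=31: L-H =  4 → E
  i=32: K-F =  5 → F
  i=33: F-A =  5 → F
  shifts repeat with period 7: TBKEFFO

TBKEFFO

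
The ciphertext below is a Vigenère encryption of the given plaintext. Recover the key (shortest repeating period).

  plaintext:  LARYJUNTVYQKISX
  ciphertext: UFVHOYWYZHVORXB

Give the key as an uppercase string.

JFE

  i= 0: U-L =  9 → J
  i= 1: F-A =  5 → F
  i= 2: V-R =  4 → E
  i= 3: H-Y =  9 → J
  i= 4: O-J =  5 → F
  i= 5: Y-U =  4 → E
  i= 6: W-N =  9 → J
  i= 7: Y-T =  5 → F
  i= 8: Z-V =  4 → E
  i= 9: H-Y =  9 → J
  i=10: V-Q =  5 → F
  i=11: O-K =  4 → E
  i=12: R-I =  9 → J
  i=13: X-S =  5 → F
  i=14: B-X =  4 → E
  shifts repeat with period 3: JFE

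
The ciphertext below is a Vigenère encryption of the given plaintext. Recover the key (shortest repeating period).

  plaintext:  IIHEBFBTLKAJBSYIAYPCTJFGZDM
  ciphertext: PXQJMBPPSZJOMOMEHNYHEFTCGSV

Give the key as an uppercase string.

HPJFLWOW

  i= 0: P-I =  7 → H
  i= 1: X-I = 15 → P
  i= 2: Q-H =  9 → J
  i= 3: J-E =  5 → F
  i= 4: M-B = 11 → L
  i= 5: B-F = 22 → W
  i= 6: P-B = 14 → O
  i= 7: P-T = 22 → W
  i= 8: S-L =  7 → H
  i= 9: Z-K = 15 → P
  i=10: J-A =  9 → J
  i=11: O-J =  5 → F
  i=12: M-B = 11 → L
  i=13: O-S = 22 → W
  i=14: M-Y = 14 → O
  i=15: E-I = 22 → W
  i=16: H-A =  7 → H
  i=17: N-Y = 15 → P
  i=18: Y-P =  9 → J
  i=19: H-C =  5 → F
  i=20: E-T = 11 → L
  i=21: F-J = 22 → W
  i=22: T-F = 14 → O
  i=23: C-G = 22 → W
  i=24: G-Z =  7 → H
  i=25: S-D = 15 → P
  i=26: V-M =  9 → J
  shifts repeat with period 8: HPJFLWOW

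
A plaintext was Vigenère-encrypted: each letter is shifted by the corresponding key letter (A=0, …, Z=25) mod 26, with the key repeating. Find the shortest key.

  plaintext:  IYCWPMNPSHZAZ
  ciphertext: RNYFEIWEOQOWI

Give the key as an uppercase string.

JPW

  i= 0: R-I =  9 → J
  i= 1: N-Y = 15 → P
  i= 2: Y-C = 22 → W
  i= 3: F-W =  9 → J
  i= 4: E-P = 15 → P
  i= 5: I-M = 22 → W
  i= 6: W-N =  9 → J
  i= 7: E-P = 15 → P
  i= 8: O-S = 22 → W
  i= 9: Q-H =  9 → J
  i=10: O-Z = 15 → P
  i=11: W-A = 22 → W
  i=12: I-Z =  9 → J
  shifts repeat with period 3: JPW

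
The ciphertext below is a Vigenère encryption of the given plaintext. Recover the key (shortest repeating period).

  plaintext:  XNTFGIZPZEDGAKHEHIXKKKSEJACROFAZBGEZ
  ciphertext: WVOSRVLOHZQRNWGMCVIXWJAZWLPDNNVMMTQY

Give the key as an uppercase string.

  i= 0: W-X = 25 → Z
  i= 1: V-N =  8 → I
  i= 2: O-T = 21 → V
  i= 3: S-F = 13 → N
  i= 4: R-G = 11 → L
  i= 5: V-I = 13 → N
  i= 6: L-Z = 12 → M
  i= 7: O-P = 25 → Z
  i= 8: H-Z =  8 → I
  i= 9: Z-E = 21 → V
  i=10: Q-D = 13 → N
  i=11: R-G = 11 → L
  i=12: N-A = 13 → N
  i=13: W-K = 12 → M
  i=14: G-H = 25 → Z
  i=15: M-E =  8 → I
  i=16: C-H = 21 → V
  i=17: V-I = 13 → N
  i=18: I-X = 11 → L
  i=19: X-K = 13 → N
  i=20: W-K = 12 → M
  i=21: J-K = 25 → Z
  i=22: A-S =  8 → I
  i=23: Z-E = 21 → V
  i=24: W-J = 13 → N
  i=25: L-A = 11 → L
  i=26: P-C = 13 → N
  i=27: D-R = 12 → M
  i=28: N-O = 25 → Z
  i=29: N-F =  8 → I
  i=30: V-A = 21 → V
  i=31: M-Z = 13 → N
  i=32: M-B = 11 → L
  i=33: T-G = 13 → N
  i=34: Q-E = 12 → M
  i=35: Y-Z = 25 → Z
  shifts repeat with period 7: ZIVNLNM

ZIVNLNM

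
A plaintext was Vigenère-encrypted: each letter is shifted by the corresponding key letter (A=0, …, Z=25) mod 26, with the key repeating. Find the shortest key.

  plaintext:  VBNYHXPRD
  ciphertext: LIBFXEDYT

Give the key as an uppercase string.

QHOH

  i= 0: L-V = 16 → Q
  i= 1: I-B =  7 → H
  i= 2: B-N = 14 → O
  i= 3: F-Y =  7 → H
  i= 4: X-H = 16 → Q
  i= 5: E-X =  7 → H
  i= 6: D-P = 14 → O
  i= 7: Y-R =  7 → H
  i= 8: T-D = 16 → Q
  shifts repeat with period 4: QHOH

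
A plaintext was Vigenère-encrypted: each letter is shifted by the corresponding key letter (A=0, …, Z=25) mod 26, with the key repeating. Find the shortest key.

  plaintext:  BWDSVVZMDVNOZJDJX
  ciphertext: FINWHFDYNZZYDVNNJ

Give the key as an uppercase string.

  i= 0: F-B =  4 → E
  i= 1: I-W = 12 → M
  i= 2: N-D = 10 → K
  i= 3: W-S =  4 → E
  i= 4: H-V = 12 → M
  i= 5: F-V = 10 → K
  i= 6: D-Z =  4 → E
  i= 7: Y-M = 12 → M
  i= 8: N-D = 10 → K
  i= 9: Z-V =  4 → E
  i=10: Z-N = 12 → M
  i=11: Y-O = 10 → K
  i=12: D-Z =  4 → E
  i=13: V-J = 12 → M
  i=14: N-D = 10 → K
  i=15: N-J =  4 → E
  i=16: J-X = 12 → M
  shifts repeat with period 3: EMK

EMK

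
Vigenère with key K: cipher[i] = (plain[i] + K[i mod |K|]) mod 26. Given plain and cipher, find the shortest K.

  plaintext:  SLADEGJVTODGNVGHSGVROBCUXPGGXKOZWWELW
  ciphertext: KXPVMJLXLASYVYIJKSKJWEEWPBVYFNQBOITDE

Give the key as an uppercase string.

  i= 0: K-S = 18 → S
  i= 1: X-L = 12 → M
  i= 2: P-A = 15 → P
  i= 3: V-D = 18 → S
  i= 4: M-E =  8 → I
  i= 5: J-G =  3 → D
  i= 6: L-J =  2 → C
  i= 7: X-V =  2 → C
  i= 8: L-T = 18 → S
  i= 9: A-O = 12 → M
  i=10: S-D = 15 → P
  i=11: Y-G = 18 → S
  i=12: V-N =  8 → I
  i=13: Y-V =  3 → D
  i=14: I-G =  2 → C
  i=15: J-H =  2 → C
  i=16: K-S = 18 → S
  i=17: S-G = 12 → M
  i=18: K-V = 15 → P
  i=19: J-R = 18 → S
  i=20: W-O =  8 → I
  i=21: E-B =  3 → D
  i=22: E-C =  2 → C
  i=23: W-U =  2 → C
  i=24: P-X = 18 → S
  i=25: B-P = 12 → M
  i=26: V-G = 15 → P
  i=27: Y-G = 18 → S
  i=28: F-X =  8 → I
  i=29: N-K =  3 → D
  i=30: Q-O =  2 → C
  i=31: B-Z =  2 → C
  i=32: O-W = 18 → S
  i=33: I-W = 12 → M
  i=34: T-E = 15 → P
  i=35: D-L = 18 → S
  i=36: E-W =  8 → I
  shifts repeat with period 8: SMPSIDCC

SMPSIDCC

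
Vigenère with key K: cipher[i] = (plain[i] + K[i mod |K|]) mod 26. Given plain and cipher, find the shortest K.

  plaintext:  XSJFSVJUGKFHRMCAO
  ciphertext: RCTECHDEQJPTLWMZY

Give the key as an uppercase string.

UKKZKM

  i= 0: R-X = 20 → U
  i= 1: C-S = 10 → K
  i= 2: T-J = 10 → K
  i= 3: E-F = 25 → Z
  i= 4: C-S = 10 → K
  i= 5: H-V = 12 → M
  i= 6: D-J = 20 → U
  i= 7: E-U = 10 → K
  i= 8: Q-G = 10 → K
  i= 9: J-K = 25 → Z
  i=10: P-F = 10 → K
  i=11: T-H = 12 → M
  i=12: L-R = 20 → U
  i=13: W-M = 10 → K
  i=14: M-C = 10 → K
  i=15: Z-A = 25 → Z
  i=16: Y-O = 10 → K
  shifts repeat with period 6: UKKZKM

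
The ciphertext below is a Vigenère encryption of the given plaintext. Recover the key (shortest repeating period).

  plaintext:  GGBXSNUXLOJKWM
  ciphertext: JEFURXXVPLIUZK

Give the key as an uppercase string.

  i= 0: J-G =  3 → D
  i= 1: E-G = 24 → Y
  i= 2: F-B =  4 → E
  i= 3: U-X = 23 → X
  i= 4: R-S = 25 → Z
  i= 5: X-N = 10 → K
  i= 6: X-U =  3 → D
  i= 7: V-X = 24 → Y
  i= 8: P-L =  4 → E
  i= 9: L-O = 23 → X
  i=10: I-J = 25 → Z
  i=11: U-K = 10 → K
  i=12: Z-W =  3 → D
  i=13: K-M = 24 → Y
  shifts repeat with period 6: DYEXZK

DYEXZK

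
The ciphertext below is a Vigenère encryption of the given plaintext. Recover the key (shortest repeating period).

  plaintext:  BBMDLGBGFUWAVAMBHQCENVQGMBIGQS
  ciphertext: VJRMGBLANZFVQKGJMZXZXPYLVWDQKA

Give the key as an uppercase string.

UIFJVVK

  i= 0: V-B = 20 → U
  i= 1: J-B =  8 → I
  i= 2: R-M =  5 → F
  i= 3: M-D =  9 → J
  i= 4: G-L = 21 → V
  i= 5: B-G = 21 → V
  i= 6: L-B = 10 → K
  i= 7: A-G = 20 → U
  i= 8: N-F =  8 → I
  i= 9: Z-U =  5 → F
  i=10: F-W =  9 → J
  i=11: V-A = 21 → V
  i=12: Q-V = 21 → V
  i=13: K-A = 10 → K
  i=14: G-M = 20 → U
  i=15: J-B =  8 → I
  i=16: M-H =  5 → F
  i=17: Z-Q =  9 → J
  i=18: X-C = 21 → V
  i=19: Z-E = 21 → V
  i=20: X-N = 10 → K
  i=21: P-V = 20 → U
  i=22: Y-Q =  8 → I
  i=23: L-G =  5 → F
  i=24: V-M =  9 → J
  i=25: W-B = 21 → V
  i=26: D-I = 21 → V
  i=27: Q-G = 10 → K
  i=28: K-Q = 20 → U
  i=29: A-S =  8 → I
  shifts repeat with period 7: UIFJVVK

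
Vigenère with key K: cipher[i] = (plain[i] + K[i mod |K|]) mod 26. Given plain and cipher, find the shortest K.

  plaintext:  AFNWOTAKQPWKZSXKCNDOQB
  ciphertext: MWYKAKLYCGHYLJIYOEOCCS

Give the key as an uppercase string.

MRLO

  i= 0: M-A = 12 → M
  i= 1: W-F = 17 → R
  i= 2: Y-N = 11 → L
  i= 3: K-W = 14 → O
  i= 4: A-O = 12 → M
  i= 5: K-T = 17 → R
  i= 6: L-A = 11 → L
  i= 7: Y-K = 14 → O
  i= 8: C-Q = 12 → M
  i= 9: G-P = 17 → R
  i=10: H-W = 11 → L
  i=11: Y-K = 14 → O
  i=12: L-Z = 12 → M
  i=13: J-S = 17 → R
  i=14: I-X = 11 → L
  i=15: Y-K = 14 → O
  i=16: O-C = 12 → M
  i=17: E-N = 17 → R
  i=18: O-D = 11 → L
  i=19: C-O = 14 → O
  i=20: C-Q = 12 → M
  i=21: S-B = 17 → R
  shifts repeat with period 4: MRLO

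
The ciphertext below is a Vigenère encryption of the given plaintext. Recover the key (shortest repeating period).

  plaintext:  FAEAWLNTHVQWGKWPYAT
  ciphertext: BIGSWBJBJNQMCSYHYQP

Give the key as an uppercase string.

WICSAQ

  i= 0: B-F = 22 → W
  i= 1: I-A =  8 → I
  i= 2: G-E =  2 → C
  i= 3: S-A = 18 → S
  i= 4: W-W =  0 → A
  i= 5: B-L = 16 → Q
  i= 6: J-N = 22 → W
  i= 7: B-T =  8 → I
  i= 8: J-H =  2 → C
  i= 9: N-V = 18 → S
  i=10: Q-Q =  0 → A
  i=11: M-W = 16 → Q
  i=12: C-G = 22 → W
  i=13: S-K =  8 → I
  i=14: Y-W =  2 → C
  i=15: H-P = 18 → S
  i=16: Y-Y =  0 → A
  i=17: Q-A = 16 → Q
  i=18: P-T = 22 → W
  shifts repeat with period 6: WICSAQ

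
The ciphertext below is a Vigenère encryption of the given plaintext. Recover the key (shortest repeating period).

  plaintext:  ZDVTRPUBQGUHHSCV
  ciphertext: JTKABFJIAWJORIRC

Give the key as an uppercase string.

KQPH

  i= 0: J-Z = 10 → K
  i= 1: T-D = 16 → Q
  i= 2: K-V = 15 → P
  i= 3: A-T =  7 → H
  i= 4: B-R = 10 → K
  i= 5: F-P = 16 → Q
  i= 6: J-U = 15 → P
  i= 7: I-B =  7 → H
  i= 8: A-Q = 10 → K
  i= 9: W-G = 16 → Q
  i=10: J-U = 15 → P
  i=11: O-H =  7 → H
  i=12: R-H = 10 → K
  i=13: I-S = 16 → Q
  i=14: R-C = 15 → P
  i=15: C-V =  7 → H
  shifts repeat with period 4: KQPH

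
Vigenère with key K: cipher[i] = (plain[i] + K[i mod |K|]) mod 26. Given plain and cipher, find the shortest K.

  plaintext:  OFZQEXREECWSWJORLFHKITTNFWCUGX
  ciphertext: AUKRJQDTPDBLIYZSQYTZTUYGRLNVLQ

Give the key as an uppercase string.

  i= 0: A-O = 12 → M
  i= 1: U-F = 15 → P
  i= 2: K-Z = 11 → L
  i= 3: R-Q =  1 → B
  i= 4: J-E =  5 → F
  i= 5: Q-X = 19 → T
  i= 6: D-R = 12 → M
  i= 7: T-E = 15 → P
  i= 8: P-E = 11 → L
  i= 9: D-C =  1 → B
  i=10: B-W =  5 → F
  i=11: L-S = 19 → T
  i=12: I-W = 12 → M
  i=13: Y-J = 15 → P
  i=14: Z-O = 11 → L
  i=15: S-R =  1 → B
  i=16: Q-L =  5 → F
  i=17: Y-F = 19 → T
  i=18: T-H = 12 → M
  i=19: Z-K = 15 → P
  i=20: T-I = 11 → L
  i=21: U-T =  1 → B
  i=22: Y-T =  5 → F
  i=23: G-N = 19 → T
  i=24: R-F = 12 → M
  i=25: L-W = 15 → P
  i=26: N-C = 11 → L
  i=27: V-U =  1 → B
  i=28: L-G =  5 → F
  i=29: Q-X = 19 → T
  shifts repeat with period 6: MPLBFT

MPLBFT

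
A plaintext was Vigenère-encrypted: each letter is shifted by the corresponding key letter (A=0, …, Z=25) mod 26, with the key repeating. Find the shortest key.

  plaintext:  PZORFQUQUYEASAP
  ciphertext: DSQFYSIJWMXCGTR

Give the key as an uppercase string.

  i= 0: D-P = 14 → O
  i= 1: S-Z = 19 → T
  i= 2: Q-O =  2 → C
  i= 3: F-R = 14 → O
  i= 4: Y-F = 19 → T
  i= 5: S-Q =  2 → C
  i= 6: I-U = 14 → O
  i= 7: J-Q = 19 → T
  i= 8: W-U =  2 → C
  i= 9: M-Y = 14 → O
  i=10: X-E = 19 → T
  i=11: C-A =  2 → C
  i=12: G-S = 14 → O
  i=13: T-A = 19 → T
  i=14: R-P =  2 → C
  shifts repeat with period 3: OTC

OTC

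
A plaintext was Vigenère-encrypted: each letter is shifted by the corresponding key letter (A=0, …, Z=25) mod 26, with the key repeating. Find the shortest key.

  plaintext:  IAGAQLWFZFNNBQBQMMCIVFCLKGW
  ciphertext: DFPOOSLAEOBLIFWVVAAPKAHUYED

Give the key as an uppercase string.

  i= 0: D-I = 21 → V
  i= 1: F-A =  5 → F
  i= 2: P-G =  9 → J
  i= 3: O-A = 14 → O
  i= 4: O-Q = 24 → Y
  i= 5: S-L =  7 → H
  i= 6: L-W = 15 → P
  i= 7: A-F = 21 → V
  i= 8: E-Z =  5 → F
  i= 9: O-F =  9 → J
  i=10: B-N = 14 → O
  i=11: L-N = 24 → Y
  i=12: I-B =  7 → H
  i=13: F-Q = 15 → P
  i=14: W-B = 21 → V
  i=15: V-Q =  5 → F
  i=16: V-M =  9 → J
  i=17: A-M = 14 → O
  i=18: A-C = 24 → Y
  i=19: P-I =  7 → H
  i=20: K-V = 15 → P
  i=21: A-F = 21 → V
  i=22: H-C =  5 → F
  i=23: U-L =  9 → J
  i=24: Y-K = 14 → O
  i=25: E-G = 24 → Y
  i=26: D-W =  7 → H
  shifts repeat with period 7: VFJOYHP

VFJOYHP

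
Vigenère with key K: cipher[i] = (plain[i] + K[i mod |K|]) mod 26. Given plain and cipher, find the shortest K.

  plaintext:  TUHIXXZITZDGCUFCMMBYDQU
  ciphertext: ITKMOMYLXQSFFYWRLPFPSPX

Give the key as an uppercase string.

PZDER

  i= 0: I-T = 15 → P
  i= 1: T-U = 25 → Z
  i= 2: K-H =  3 → D
  i= 3: M-I =  4 → E
  i= 4: O-X = 17 → R
  i= 5: M-X = 15 → P
  i= 6: Y-Z = 25 → Z
  i= 7: L-I =  3 → D
  i= 8: X-T =  4 → E
  i= 9: Q-Z = 17 → R
  i=10: S-D = 15 → P
  i=11: F-G = 25 → Z
  i=12: F-C =  3 → D
  i=13: Y-U =  4 → E
  i=14: W-F = 17 → R
  i=15: R-C = 15 → P
  i=16: L-M = 25 → Z
  i=17: P-M =  3 → D
  i=18: F-B =  4 → E
  i=19: P-Y = 17 → R
  i=20: S-D = 15 → P
  i=21: P-Q = 25 → Z
  i=22: X-U =  3 → D
  shifts repeat with period 5: PZDER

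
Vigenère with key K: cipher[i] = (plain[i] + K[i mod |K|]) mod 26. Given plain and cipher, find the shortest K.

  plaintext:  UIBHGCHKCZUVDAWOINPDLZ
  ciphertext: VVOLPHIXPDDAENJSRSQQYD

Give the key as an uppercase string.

BNNEJF

  i= 0: V-U =  1 → B
  i= 1: V-I = 13 → N
  i= 2: O-B = 13 → N
  i= 3: L-H =  4 → E
  i= 4: P-G =  9 → J
  i= 5: H-C =  5 → F
  i= 6: I-H =  1 → B
  i= 7: X-K = 13 → N
  i= 8: P-C = 13 → N
  i= 9: D-Z =  4 → E
  i=10: D-U =  9 → J
  i=11: A-V =  5 → F
  i=12: E-D =  1 → B
  i=13: N-A = 13 → N
  i=14: J-W = 13 → N
  i=15: S-O =  4 → E
  i=16: R-I =  9 → J
  i=17: S-N =  5 → F
  i=18: Q-P =  1 → B
  i=19: Q-D = 13 → N
  i=20: Y-L = 13 → N
  i=21: D-Z =  4 → E
  shifts repeat with period 6: BNNEJF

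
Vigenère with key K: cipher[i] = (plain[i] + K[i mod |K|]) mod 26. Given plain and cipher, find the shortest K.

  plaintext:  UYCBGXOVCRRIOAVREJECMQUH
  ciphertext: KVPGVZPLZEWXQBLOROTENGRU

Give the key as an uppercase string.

QXNFPCB

  i= 0: K-U = 16 → Q
  i= 1: V-Y = 23 → X
  i= 2: P-C = 13 → N
  i= 3: G-B =  5 → F
  i= 4: V-G = 15 → P
  i= 5: Z-X =  2 → C
  i= 6: P-O =  1 → B
  i= 7: L-V = 16 → Q
  i= 8: Z-C = 23 → X
  i= 9: E-R = 13 → N
  i=10: W-R =  5 → F
  i=11: X-I = 15 → P
  i=12: Q-O =  2 → C
  i=13: B-A =  1 → B
  i=14: L-V = 16 → Q
  i=15: O-R = 23 → X
  i=16: R-E = 13 → N
  i=17: O-J =  5 → F
  i=18: T-E = 15 → P
  i=19: E-C =  2 → C
  i=20: N-M =  1 → B
  i=21: G-Q = 16 → Q
  i=22: R-U = 23 → X
  i=23: U-H = 13 → N
  shifts repeat with period 7: QXNFPCB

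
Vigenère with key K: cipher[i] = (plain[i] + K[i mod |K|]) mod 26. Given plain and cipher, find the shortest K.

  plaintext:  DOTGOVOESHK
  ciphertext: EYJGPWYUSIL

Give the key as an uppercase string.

BKQAB

  i= 0: E-D =  1 → B
  i= 1: Y-O = 10 → K
  i= 2: J-T = 16 → Q
  i= 3: G-G =  0 → A
  i= 4: P-O =  1 → B
  i= 5: W-V =  1 → B
  i= 6: Y-O = 10 → K
  i= 7: U-E = 16 → Q
  i= 8: S-S =  0 → A
  i= 9: I-H =  1 → B
  i=10: L-K =  1 → B
  shifts repeat with period 5: BKQAB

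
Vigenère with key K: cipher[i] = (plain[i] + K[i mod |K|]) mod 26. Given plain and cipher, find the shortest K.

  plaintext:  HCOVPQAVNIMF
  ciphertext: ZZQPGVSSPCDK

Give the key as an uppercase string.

SXCURF

  i= 0: Z-H = 18 → S
  i= 1: Z-C = 23 → X
  i= 2: Q-O =  2 → C
  i= 3: P-V = 20 → U
  i= 4: G-P = 17 → R
  i= 5: V-Q =  5 → F
  i= 6: S-A = 18 → S
  i= 7: S-V = 23 → X
  i= 8: P-N =  2 → C
  i= 9: C-I = 20 → U
  i=10: D-M = 17 → R
  i=11: K-F =  5 → F
  shifts repeat with period 6: SXCURF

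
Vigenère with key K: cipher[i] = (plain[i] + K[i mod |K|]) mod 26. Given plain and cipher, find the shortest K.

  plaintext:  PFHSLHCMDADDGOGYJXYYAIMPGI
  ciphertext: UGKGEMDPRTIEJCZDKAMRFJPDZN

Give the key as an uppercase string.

FBDOT

  i= 0: U-P =  5 → F
  i= 1: G-F =  1 → B
  i= 2: K-H =  3 → D
  i= 3: G-S = 14 → O
  i= 4: E-L = 19 → T
  i= 5: M-H =  5 → F
  i= 6: D-C =  1 → B
  i= 7: P-M =  3 → D
  i= 8: R-D = 14 → O
  i= 9: T-A = 19 → T
  i=10: I-D =  5 → F
  i=11: E-D =  1 → B
  i=12: J-G =  3 → D
  i=13: C-O = 14 → O
  i=14: Z-G = 19 → T
  i=15: D-Y =  5 → F
  i=16: K-J =  1 → B
  i=17: A-X =  3 → D
  i=18: M-Y = 14 → O
  i=19: R-Y = 19 → T
  i=20: F-A =  5 → F
  i=21: J-I =  1 → B
  i=22: P-M =  3 → D
  i=23: D-P = 14 → O
  i=24: Z-G = 19 → T
  i=25: N-I =  5 → F
  shifts repeat with period 5: FBDOT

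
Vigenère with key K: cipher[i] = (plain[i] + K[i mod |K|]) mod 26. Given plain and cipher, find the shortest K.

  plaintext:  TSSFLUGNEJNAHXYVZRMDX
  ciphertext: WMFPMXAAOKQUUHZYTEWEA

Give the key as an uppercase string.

DUNKB

  i= 0: W-T =  3 → D
  i= 1: M-S = 20 → U
  i= 2: F-S = 13 → N
  i= 3: P-F = 10 → K
  i= 4: M-L =  1 → B
  i= 5: X-U =  3 → D
  i= 6: A-G = 20 → U
  i= 7: A-N = 13 → N
  i= 8: O-E = 10 → K
  i= 9: K-J =  1 → B
  i=10: Q-N =  3 → D
  i=11: U-A = 20 → U
  i=12: U-H = 13 → N
  i=13: H-X = 10 → K
  i=14: Z-Y =  1 → B
  i=15: Y-V =  3 → D
  i=16: T-Z = 20 → U
  i=17: E-R = 13 → N
  i=18: W-M = 10 → K
  i=19: E-D =  1 → B
  i=20: A-X =  3 → D
  shifts repeat with period 5: DUNKB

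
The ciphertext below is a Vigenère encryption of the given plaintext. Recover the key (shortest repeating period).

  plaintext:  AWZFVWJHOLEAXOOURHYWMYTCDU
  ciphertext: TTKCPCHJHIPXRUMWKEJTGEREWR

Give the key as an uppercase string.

  i= 0: T-A = 19 → T
  i= 1: T-W = 23 → X
  i= 2: K-Z = 11 → L
  i= 3: C-F = 23 → X
  i= 4: P-V = 20 → U
  i= 5: C-W =  6 → G
  i= 6: H-J = 24 → Y
  i= 7: J-H =  2 → C
  i= 8: H-O = 19 → T
  i= 9: I-L = 23 → X
  i=10: P-E = 11 → L
  i=11: X-A = 23 → X
  i=12: R-X = 20 → U
  i=13: U-O =  6 → G
  i=14: M-O = 24 → Y
  i=15: W-U =  2 → C
  i=16: K-R = 19 → T
  i=17: E-H = 23 → X
  i=18: J-Y = 11 → L
  i=19: T-W = 23 → X
  i=20: G-M = 20 → U
  i=21: E-Y =  6 → G
  i=22: R-T = 24 → Y
  i=23: E-C =  2 → C
  i=24: W-D = 19 → T
  i=25: R-U = 23 → X
  shifts repeat with period 8: TXLXUGYC

TXLXUGYC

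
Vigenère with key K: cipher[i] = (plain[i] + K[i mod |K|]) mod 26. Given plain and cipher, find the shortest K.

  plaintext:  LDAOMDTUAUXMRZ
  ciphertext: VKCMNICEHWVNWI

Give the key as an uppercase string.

  i= 0: V-L = 10 → K
  i= 1: K-D =  7 → H
  i= 2: C-A =  2 → C
  i= 3: M-O = 24 → Y
  i= 4: N-M =  1 → B
  i= 5: I-D =  5 → F
  i= 6: C-T =  9 → J
  i= 7: E-U = 10 → K
  i= 8: H-A =  7 → H
  i= 9: W-U =  2 → C
  i=10: V-X = 24 → Y
  i=11: N-M =  1 → B
  i=12: W-R =  5 → F
  i=13: I-Z =  9 → J
  shifts repeat with period 7: KHCYBFJ

KHCYBFJ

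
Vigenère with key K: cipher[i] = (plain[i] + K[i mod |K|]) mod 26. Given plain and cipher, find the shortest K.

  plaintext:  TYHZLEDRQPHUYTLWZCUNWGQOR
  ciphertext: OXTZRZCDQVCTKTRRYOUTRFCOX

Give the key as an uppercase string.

  i= 0: O-T = 21 → V
  i= 1: X-Y = 25 → Z
  i= 2: T-H = 12 → M
  i= 3: Z-Z =  0 → A
  i= 4: R-L =  6 → G
  i= 5: Z-E = 21 → V
  i= 6: C-D = 25 → Z
  i= 7: D-R = 12 → M
  i= 8: Q-Q =  0 → A
  i= 9: V-P =  6 → G
  i=10: C-H = 21 → V
  i=11: T-U = 25 → Z
  i=12: K-Y = 12 → M
  i=13: T-T =  0 → A
  i=14: R-L =  6 → G
  i=15: R-W = 21 → V
  i=16: Y-Z = 25 → Z
  i=17: O-C = 12 → M
  i=18: U-U =  0 → A
  i=19: T-N =  6 → G
  i=20: R-W = 21 → V
  i=21: F-G = 25 → Z
  i=22: C-Q = 12 → M
  i=23: O-O =  0 → A
  i=24: X-R =  6 → G
  shifts repeat with period 5: VZMAG

VZMAG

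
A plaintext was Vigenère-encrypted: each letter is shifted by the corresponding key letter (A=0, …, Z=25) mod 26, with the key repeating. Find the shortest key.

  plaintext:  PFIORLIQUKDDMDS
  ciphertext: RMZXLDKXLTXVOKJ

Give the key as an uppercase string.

CHRJUS

  i= 0: R-P =  2 → C
  i= 1: M-F =  7 → H
  i= 2: Z-I = 17 → R
  i= 3: X-O =  9 → J
  i= 4: L-R = 20 → U
  i= 5: D-L = 18 → S
  i= 6: K-I =  2 → C
  i= 7: X-Q =  7 → H
  i= 8: L-U = 17 → R
  i= 9: T-K =  9 → J
  i=10: X-D = 20 → U
  i=11: V-D = 18 → S
  i=12: O-M =  2 → C
  i=13: K-D =  7 → H
  i=14: J-S = 17 → R
  shifts repeat with period 6: CHRJUS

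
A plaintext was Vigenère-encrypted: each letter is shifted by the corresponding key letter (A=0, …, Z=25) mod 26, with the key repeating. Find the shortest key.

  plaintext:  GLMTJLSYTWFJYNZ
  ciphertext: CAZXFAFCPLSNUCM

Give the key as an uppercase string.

WPNE

  i= 0: C-G = 22 → W
  i= 1: A-L = 15 → P
  i= 2: Z-M = 13 → N
  i= 3: X-T =  4 → E
  i= 4: F-J = 22 → W
  i= 5: A-L = 15 → P
  i= 6: F-S = 13 → N
  i= 7: C-Y =  4 → E
  i= 8: P-T = 22 → W
  i= 9: L-W = 15 → P
  i=10: S-F = 13 → N
  i=11: N-J =  4 → E
  i=12: U-Y = 22 → W
  i=13: C-N = 15 → P
  i=14: M-Z = 13 → N
  shifts repeat with period 4: WPNE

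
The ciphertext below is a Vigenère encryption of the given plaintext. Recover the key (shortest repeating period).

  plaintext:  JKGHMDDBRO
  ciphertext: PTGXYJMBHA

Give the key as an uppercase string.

GJAQM

  i= 0: P-J =  6 → G
  i= 1: T-K =  9 → J
  i= 2: G-G =  0 → A
  i= 3: X-H = 16 → Q
  i= 4: Y-M = 12 → M
  i= 5: J-D =  6 → G
  i= 6: M-D =  9 → J
  i= 7: B-B =  0 → A
  i= 8: H-R = 16 → Q
  i= 9: A-O = 12 → M
  shifts repeat with period 5: GJAQM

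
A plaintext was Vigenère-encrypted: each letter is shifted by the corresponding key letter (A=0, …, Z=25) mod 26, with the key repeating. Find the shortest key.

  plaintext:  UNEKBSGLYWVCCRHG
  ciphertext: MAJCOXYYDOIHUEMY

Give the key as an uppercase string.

SNF

  i= 0: M-U = 18 → S
  i= 1: A-N = 13 → N
  i= 2: J-E =  5 → F
  i= 3: C-K = 18 → S
  i= 4: O-B = 13 → N
  i= 5: X-S =  5 → F
  i= 6: Y-G = 18 → S
  i= 7: Y-L = 13 → N
  i= 8: D-Y =  5 → F
  i= 9: O-W = 18 → S
  i=10: I-V = 13 → N
  i=11: H-C =  5 → F
  i=12: U-C = 18 → S
  i=13: E-R = 13 → N
  i=14: M-H =  5 → F
  i=15: Y-G = 18 → S
  shifts repeat with period 3: SNF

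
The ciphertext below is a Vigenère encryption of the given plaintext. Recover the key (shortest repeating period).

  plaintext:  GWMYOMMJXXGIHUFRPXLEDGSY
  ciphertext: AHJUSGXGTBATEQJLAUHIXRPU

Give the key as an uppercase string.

  i= 0: A-G = 20 → U
  i= 1: H-W = 11 → L
  i= 2: J-M = 23 → X
  i= 3: U-Y = 22 → W
  i= 4: S-O =  4 → E
  i= 5: G-M = 20 → U
  i= 6: X-M = 11 → L
  i= 7: G-J = 23 → X
  i= 8: T-X = 22 → W
  i= 9: B-X =  4 → E
  i=10: A-G = 20 → U
  i=11: T-I = 11 → L
  i=12: E-H = 23 → X
  i=13: Q-U = 22 → W
  i=14: J-F =  4 → E
  i=15: L-R = 20 → U
  i=16: A-P = 11 → L
  i=17: U-X = 23 → X
  i=18: H-L = 22 → W
  i=19: I-E =  4 → E
  i=20: X-D = 20 → U
  i=21: R-G = 11 → L
  i=22: P-S = 23 → X
  i=23: U-Y = 22 → W
  shifts repeat with period 5: ULXWE

ULXWE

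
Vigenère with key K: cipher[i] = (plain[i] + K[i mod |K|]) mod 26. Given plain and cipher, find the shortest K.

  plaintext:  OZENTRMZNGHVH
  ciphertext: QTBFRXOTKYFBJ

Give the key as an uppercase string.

  i= 0: Q-O =  2 → C
  i= 1: T-Z = 20 → U
  i= 2: B-E = 23 → X
  i= 3: F-N = 18 → S
  i= 4: R-T = 24 → Y
  i= 5: X-R =  6 → G
  i= 6: O-M =  2 → C
  i= 7: T-Z = 20 → U
  i= 8: K-N = 23 → X
  i= 9: Y-G = 18 → S
  i=10: F-H = 24 → Y
  i=11: B-V =  6 → G
  i=12: J-H =  2 → C
  shifts repeat with period 6: CUXSYG

CUXSYG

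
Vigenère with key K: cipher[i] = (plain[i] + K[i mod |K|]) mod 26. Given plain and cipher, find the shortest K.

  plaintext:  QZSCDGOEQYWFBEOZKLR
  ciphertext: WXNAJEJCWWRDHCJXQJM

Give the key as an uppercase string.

  i= 0: W-Q =  6 → G
  i= 1: X-Z = 24 → Y
  i= 2: N-S = 21 → V
  i= 3: A-C = 24 → Y
  i= 4: J-D =  6 → G
  i= 5: E-G = 24 → Y
  i= 6: J-O = 21 → V
  i= 7: C-E = 24 → Y
  i= 8: W-Q =  6 → G
  i= 9: W-Y = 24 → Y
  i=10: R-W = 21 → V
  i=11: D-F = 24 → Y
  i=12: H-B =  6 → G
  i=13: C-E = 24 → Y
  i=14: J-O = 21 → V
  i=15: X-Z = 24 → Y
  i=16: Q-K =  6 → G
  i=17: J-L = 24 → Y
  i=18: M-R = 21 → V
  shifts repeat with period 4: GYVY

GYVY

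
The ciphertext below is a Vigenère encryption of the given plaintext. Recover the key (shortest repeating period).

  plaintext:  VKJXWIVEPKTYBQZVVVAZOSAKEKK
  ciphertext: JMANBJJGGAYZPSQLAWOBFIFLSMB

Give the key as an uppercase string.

OCRQFB

  i= 0: J-V = 14 → O
  i= 1: M-K =  2 → C
  i= 2: A-J = 17 → R
  i= 3: N-X = 16 → Q
  i= 4: B-W =  5 → F
  i= 5: J-I =  1 → B
  i= 6: J-V = 14 → O
  i= 7: G-E =  2 → C
  i= 8: G-P = 17 → R
  i= 9: A-K = 16 → Q
  i=10: Y-T =  5 → F
  i=11: Z-Y =  1 → B
  i=12: P-B = 14 → O
  i=13: S-Q =  2 → C
  i=14: Q-Z = 17 → R
  i=15: L-V = 16 → Q
  i=16: A-V =  5 → F
  i=17: W-V =  1 → B
  i=18: O-A = 14 → O
  i=19: B-Z =  2 → C
  i=20: F-O = 17 → R
  i=21: I-S = 16 → Q
  i=22: F-A =  5 → F
  i=23: L-K =  1 → B
  i=24: S-E = 14 → O
  i=25: M-K =  2 → C
  i=26: B-K = 17 → R
  shifts repeat with period 6: OCRQFB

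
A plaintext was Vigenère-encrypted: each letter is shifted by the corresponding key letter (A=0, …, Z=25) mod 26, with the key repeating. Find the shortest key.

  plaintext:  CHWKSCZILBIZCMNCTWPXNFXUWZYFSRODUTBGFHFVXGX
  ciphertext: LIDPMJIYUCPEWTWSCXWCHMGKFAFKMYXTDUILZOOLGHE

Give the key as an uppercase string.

JBHFUHJQ

  i= 0: L-C =  9 → J
  i= 1: I-H =  1 → B
  i= 2: D-W =  7 → H
  i= 3: P-K =  5 → F
  i= 4: M-S = 20 → U
  i= 5: J-C =  7 → H
  i= 6: I-Z =  9 → J
  i= 7: Y-I = 16 → Q
  i= 8: U-L =  9 → J
  i= 9: C-B =  1 → B
  i=10: P-I =  7 → H
  i=11: E-Z =  5 → F
  i=12: W-C = 20 → U
  i=13: T-M =  7 → H
  i=14: W-N =  9 → J
  i=15: S-C = 16 → Q
  i=16: C-T =  9 → J
  i=17: X-W =  1 → B
  i=18: W-P =  7 → H
  i=19: C-X =  5 → F
  i=20: H-N = 20 → U
  i=21: M-F =  7 → H
  i=22: G-X =  9 → J
  i=23: K-U = 16 → Q
  i=24: F-W =  9 → J
  i=25: A-Z =  1 → B
  i=26: F-Y =  7 → H
  i=27: K-F =  5 → F
  i=28: M-S = 20 → U
  i=29: Y-R =  7 → H
  i=30: X-O =  9 → J
  i=31: T-D = 16 → Q
  i=32: D-U =  9 → J
  i=33: U-T =  1 → B
  i=34: I-B =  7 → H
  i=35: L-G =  5 → F
  i=36: Z-F = 20 → U
  i=37: O-H =  7 → H
  i=38: O-F =  9 → J
  i=39: L-V = 16 → Q
  i=40: G-X =  9 → J
  i=41: H-G =  1 → B
  i=42: E-X =  7 → H
  shifts repeat with period 8: JBHFUHJQ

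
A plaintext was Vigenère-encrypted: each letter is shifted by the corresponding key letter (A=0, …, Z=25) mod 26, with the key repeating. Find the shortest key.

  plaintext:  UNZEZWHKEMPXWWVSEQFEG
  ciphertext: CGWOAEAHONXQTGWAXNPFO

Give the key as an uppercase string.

ITXKB

  i= 0: C-U =  8 → I
  i= 1: G-N = 19 → T
  i= 2: W-Z = 23 → X
  i= 3: O-E = 10 → K
  i= 4: A-Z =  1 → B
  i= 5: E-W =  8 → I
  i= 6: A-H = 19 → T
  i= 7: H-K = 23 → X
  i= 8: O-E = 10 → K
  i= 9: N-M =  1 → B
  i=10: X-P =  8 → I
  i=11: Q-X = 19 → T
  i=12: T-W = 23 → X
  i=13: G-W = 10 → K
  i=14: W-V =  1 → B
  i=15: A-S =  8 → I
  i=16: X-E = 19 → T
  i=17: N-Q = 23 → X
  i=18: P-F = 10 → K
  i=19: F-E =  1 → B
  i=20: O-G =  8 → I
  shifts repeat with period 5: ITXKB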